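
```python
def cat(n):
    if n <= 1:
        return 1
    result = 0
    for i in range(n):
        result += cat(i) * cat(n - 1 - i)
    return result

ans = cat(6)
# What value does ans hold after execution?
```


cat(6)
= sum of cat(i) * cat(6-1-i) for i in 0..5
First compute sub-values bottom-up:
  cat(0) = 1, cat(1) = 1
  cat(2) = 1*1 + 1*1 = 2
  cat(3) = 1*2 + 1*1 + 2*1 = 5
  cat(4) = 1*5 + 1*2 + 2*1 + 5*1 = 14
  cat(5) = 1*14 + 1*5 + 2*2 + 5*1 + 14*1 = 42
Now cat(6):
  cat(0)*cat(5) = 1*42 = 42
  cat(1)*cat(4) = 1*14 = 14
  cat(2)*cat(3) = 2*5 = 10
  cat(3)*cat(2) = 5*2 = 10
  cat(4)*cat(1) = 14*1 = 14
  cat(5)*cat(0) = 42*1 = 42
= 42 + 14 + 10 + 10 + 14 + 42
= 132


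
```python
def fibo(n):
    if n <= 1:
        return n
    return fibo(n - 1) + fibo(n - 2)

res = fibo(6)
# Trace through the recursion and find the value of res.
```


fibo(6)
= fibo(5) + fibo(4)
= (fibo(4) + fibo(3)) + fibo(4)
Computing bottom-up: fibo(0)=0, fibo(1)=1, fibo(2)=1, fibo(3)=2, fibo(4)=3, fibo(5)=5, fibo(6)=8
= 8


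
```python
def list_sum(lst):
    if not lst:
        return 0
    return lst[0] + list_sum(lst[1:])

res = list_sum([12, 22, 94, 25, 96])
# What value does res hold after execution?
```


list_sum([12, 22, 94, 25, 96])
= 12 + list_sum([22, 94, 25, 96])
= 12 + 22 + list_sum([94, 25, 96])
= 12 + 22 + 94 + list_sum([25, 96])
= 12 + 22 + 94 + 25 + list_sum([96])
= 12 + 22 + 94 + 25 + 96 + list_sum([])
= 12 + 22 + 94 + 25 + 96 + 0
= 249


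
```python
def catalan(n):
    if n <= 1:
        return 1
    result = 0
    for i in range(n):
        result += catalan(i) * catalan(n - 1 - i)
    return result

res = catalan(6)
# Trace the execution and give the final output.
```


catalan(6)
= sum of catalan(i) * catalan(6-1-i) for i in 0..5
First compute sub-values bottom-up:
  catalan(0) = 1, catalan(1) = 1
  catalan(2) = 1*1 + 1*1 = 2
  catalan(3) = 1*2 + 1*1 + 2*1 = 5
  catalan(4) = 1*5 + 1*2 + 2*1 + 5*1 = 14
  catalan(5) = 1*14 + 1*5 + 2*2 + 5*1 + 14*1 = 42
Now catalan(6):
  catalan(0)*catalan(5) = 1*42 = 42
  catalan(1)*catalan(4) = 1*14 = 14
  catalan(2)*catalan(3) = 2*5 = 10
  catalan(3)*catalan(2) = 5*2 = 10
  catalan(4)*catalan(1) = 14*1 = 14
  catalan(5)*catalan(0) = 42*1 = 42
= 42 + 14 + 10 + 10 + 14 + 42
= 132


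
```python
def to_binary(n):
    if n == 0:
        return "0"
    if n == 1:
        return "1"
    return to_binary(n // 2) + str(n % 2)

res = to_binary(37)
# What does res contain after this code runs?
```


to_binary(37)
= to_binary(18) + "1"
= to_binary(9) + "0" + "1"
= to_binary(4) + "1" + "0" + "1"
= to_binary(2) + "0" + "1" + "0" + "1"
= to_binary(1) + "0" + "0" + "1" + "0" + "1"
= "1" + "0" + "0" + "1" + "0" + "1"
= "100101"


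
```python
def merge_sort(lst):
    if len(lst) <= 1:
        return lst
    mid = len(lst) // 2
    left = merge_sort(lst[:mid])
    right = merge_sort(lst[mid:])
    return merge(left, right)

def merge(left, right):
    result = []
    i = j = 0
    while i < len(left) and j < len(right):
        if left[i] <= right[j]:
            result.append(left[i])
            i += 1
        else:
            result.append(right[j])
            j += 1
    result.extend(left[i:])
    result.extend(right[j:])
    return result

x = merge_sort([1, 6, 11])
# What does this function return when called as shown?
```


merge_sort([1, 6, 11])
Split into [1] and [6, 11]
Left sorted: [1]
Right sorted: [6, 11]
Merge [1] and [6, 11]
= [1, 6, 11]


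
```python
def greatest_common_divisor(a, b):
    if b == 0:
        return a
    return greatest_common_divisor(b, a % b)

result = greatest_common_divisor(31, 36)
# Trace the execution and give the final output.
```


greatest_common_divisor(31, 36)
= greatest_common_divisor(36, 31 % 36) = greatest_common_divisor(36, 31)
= greatest_common_divisor(31, 36 % 31) = greatest_common_divisor(31, 5)
= greatest_common_divisor(5, 31 % 5) = greatest_common_divisor(5, 1)
= greatest_common_divisor(1, 5 % 1) = greatest_common_divisor(1, 0)
b == 0, return a = 1


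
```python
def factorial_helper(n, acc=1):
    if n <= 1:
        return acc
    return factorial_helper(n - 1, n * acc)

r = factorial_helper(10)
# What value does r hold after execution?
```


factorial_helper(10, 1)
= factorial_helper(9, 10 * 1) = factorial_helper(9, 10)
= factorial_helper(8, 9 * 10) = factorial_helper(8, 90)
= factorial_helper(7, 8 * 90) = factorial_helper(7, 720)
= factorial_helper(6, 7 * 720) = factorial_helper(6, 5040)
= factorial_helper(5, 6 * 5040) = factorial_helper(5, 30240)
= factorial_helper(4, 5 * 30240) = factorial_helper(4, 151200)
= factorial_helper(3, 4 * 151200) = factorial_helper(3, 604800)
= factorial_helper(2, 3 * 604800) = factorial_helper(2, 1814400)
= factorial_helper(1, 2 * 1814400) = factorial_helper(1, 3628800)
n <= 1, return acc = 3628800


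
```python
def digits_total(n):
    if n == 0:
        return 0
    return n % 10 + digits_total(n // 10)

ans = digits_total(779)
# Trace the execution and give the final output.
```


digits_total(779)
= 9 + digits_total(77)
= 9 + 7 + digits_total(7)
= 9 + 7 + 7 + digits_total(0)
= 9 + 7 + 7 + 0
= 23


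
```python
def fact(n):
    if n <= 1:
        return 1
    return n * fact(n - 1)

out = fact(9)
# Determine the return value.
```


fact(9)
= 9 * fact(8)
= 9 * 8 * fact(7)
= 9 * 8 * 7 * fact(6)
= 9 * 8 * 7 * 6 * fact(5)
= 9 * 8 * 7 * 6 * 5 * fact(4)
= 9 * 8 * 7 * 6 * 5 * 4 * fact(3)
= 9 * 8 * 7 * 6 * 5 * 4 * 3 * fact(2)
= 9 * 8 * 7 * 6 * 5 * 4 * 3 * 2 * fact(1)
= 9 * 8 * 7 * 6 * 5 * 4 * 3 * 2 * 1
= 362880


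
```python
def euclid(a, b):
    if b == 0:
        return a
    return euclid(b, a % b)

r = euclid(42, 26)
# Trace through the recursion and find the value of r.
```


euclid(42, 26)
= euclid(26, 42 % 26) = euclid(26, 16)
= euclid(16, 26 % 16) = euclid(16, 10)
= euclid(10, 16 % 10) = euclid(10, 6)
= euclid(6, 10 % 6) = euclid(6, 4)
= euclid(4, 6 % 4) = euclid(4, 2)
= euclid(2, 4 % 2) = euclid(2, 0)
b == 0, return a = 2


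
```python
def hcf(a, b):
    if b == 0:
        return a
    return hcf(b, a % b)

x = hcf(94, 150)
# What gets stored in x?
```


hcf(94, 150)
= hcf(150, 94 % 150) = hcf(150, 94)
= hcf(94, 150 % 94) = hcf(94, 56)
= hcf(56, 94 % 56) = hcf(56, 38)
= hcf(38, 56 % 38) = hcf(38, 18)
= hcf(18, 38 % 18) = hcf(18, 2)
= hcf(2, 18 % 2) = hcf(2, 0)
b == 0, return a = 2


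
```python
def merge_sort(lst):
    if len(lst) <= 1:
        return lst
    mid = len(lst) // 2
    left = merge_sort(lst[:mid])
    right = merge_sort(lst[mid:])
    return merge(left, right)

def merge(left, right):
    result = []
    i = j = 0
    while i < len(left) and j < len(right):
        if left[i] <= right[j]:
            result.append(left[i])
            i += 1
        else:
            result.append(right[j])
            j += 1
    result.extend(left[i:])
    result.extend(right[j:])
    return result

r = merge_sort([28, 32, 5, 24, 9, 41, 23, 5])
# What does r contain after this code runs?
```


merge_sort([28, 32, 5, 24, 9, 41, 23, 5])
Split into [28, 32, 5, 24] and [9, 41, 23, 5]
Left sorted: [5, 24, 28, 32]
Right sorted: [5, 9, 23, 41]
Merge [5, 24, 28, 32] and [5, 9, 23, 41]
= [5, 5, 9, 23, 24, 28, 32, 41]


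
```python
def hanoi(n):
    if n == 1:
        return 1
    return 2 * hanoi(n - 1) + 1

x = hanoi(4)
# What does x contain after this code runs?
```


hanoi(4)
= 2 * hanoi(3) + 1
= 2 * (2 * hanoi(2) + 1) + 1
= 2 * (2 * (2 * hanoi(1) + 1) + 1) + 1
Now compute bottom-up:
hanoi(1) = 1
hanoi(2) = 2 * 1 + 1 = 3
hanoi(3) = 2 * 3 + 1 = 7
hanoi(4) = 2 * 7 + 1 = 15
= 15


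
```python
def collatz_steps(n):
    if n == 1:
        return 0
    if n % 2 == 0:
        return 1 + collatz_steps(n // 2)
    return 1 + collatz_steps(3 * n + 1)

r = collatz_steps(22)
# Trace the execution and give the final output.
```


collatz_steps(22)
22 is even -> collatz_steps(11)
11 is odd -> 3*11+1 = 34 -> collatz_steps(34)
34 is even -> collatz_steps(17)
17 is odd -> 3*17+1 = 52 -> collatz_steps(52)
52 is even -> collatz_steps(26)
26 is even -> collatz_steps(13)
13 is odd -> 3*13+1 = 40 -> collatz_steps(40)
40 is even -> collatz_steps(20)
20 is even -> collatz_steps(10)
10 is even -> collatz_steps(5)
5 is odd -> 3*5+1 = 16 -> collatz_steps(16)
16 is even -> collatz_steps(8)
8 is even -> collatz_steps(4)
4 is even -> collatz_steps(2)
2 is even -> collatz_steps(1)
Reached 1 after 15 steps
= 15


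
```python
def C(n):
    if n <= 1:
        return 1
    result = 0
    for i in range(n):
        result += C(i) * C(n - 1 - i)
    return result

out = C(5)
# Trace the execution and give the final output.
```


C(5)
= sum of C(i) * C(5-1-i) for i in 0..4
First compute sub-values bottom-up:
  C(0) = 1, C(1) = 1
  C(2) = 1*1 + 1*1 = 2
  C(3) = 1*2 + 1*1 + 2*1 = 5
  C(4) = 1*5 + 1*2 + 2*1 + 5*1 = 14
Now C(5):
  C(0)*C(4) = 1*14 = 14
  C(1)*C(3) = 1*5 = 5
  C(2)*C(2) = 2*2 = 4
  C(3)*C(1) = 5*1 = 5
  C(4)*C(0) = 14*1 = 14
= 14 + 5 + 4 + 5 + 14
= 42


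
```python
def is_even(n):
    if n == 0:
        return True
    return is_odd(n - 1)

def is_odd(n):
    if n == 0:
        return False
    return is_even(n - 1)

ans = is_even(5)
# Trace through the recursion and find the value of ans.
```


is_even(5)
= is_odd(4)
= is_even(3)
= is_odd(2)
= is_even(1)
= is_odd(0)
n == 0: return False
= False


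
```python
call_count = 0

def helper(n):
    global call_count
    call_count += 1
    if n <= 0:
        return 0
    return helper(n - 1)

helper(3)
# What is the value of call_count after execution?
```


helper(3) calls helper(2) calls ... calls helper(0)
Total calls: 3 + 1 (for base case) = 4


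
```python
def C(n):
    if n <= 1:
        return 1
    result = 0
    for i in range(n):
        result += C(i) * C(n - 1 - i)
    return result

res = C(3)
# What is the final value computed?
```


C(3)
= sum of C(i) * C(3-1-i) for i in 0..2
First compute sub-values bottom-up:
  C(0) = 1, C(1) = 1
  C(2) = 1*1 + 1*1 = 2
Now C(3):
  C(0)*C(2) = 1*2 = 2
  C(1)*C(1) = 1*1 = 1
  C(2)*C(0) = 2*1 = 2
= 2 + 1 + 2
= 5


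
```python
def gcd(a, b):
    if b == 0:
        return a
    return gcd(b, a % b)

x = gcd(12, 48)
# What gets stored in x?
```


gcd(12, 48)
= gcd(48, 12 % 48) = gcd(48, 12)
= gcd(12, 48 % 12) = gcd(12, 0)
b == 0, return a = 12


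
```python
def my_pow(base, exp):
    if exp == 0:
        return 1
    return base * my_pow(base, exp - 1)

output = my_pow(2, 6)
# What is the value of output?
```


my_pow(2, 6)
= 2 * my_pow(2, 5)
= 2 * 2 * my_pow(2, 4)
= 2 * 2 * 2 * my_pow(2, 3)
= 2 * 2 * 2 * 2 * my_pow(2, 2)
= 2 * 2 * 2 * 2 * 2 * my_pow(2, 1)
= 2 * 2 * 2 * 2 * 2 * 2 * my_pow(2, 0)
= 2 * 2 * 2 * 2 * 2 * 2 * 1
= 64


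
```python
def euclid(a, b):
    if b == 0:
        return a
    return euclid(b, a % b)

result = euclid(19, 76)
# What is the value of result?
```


euclid(19, 76)
= euclid(76, 19 % 76) = euclid(76, 19)
= euclid(19, 76 % 19) = euclid(19, 0)
b == 0, return a = 19


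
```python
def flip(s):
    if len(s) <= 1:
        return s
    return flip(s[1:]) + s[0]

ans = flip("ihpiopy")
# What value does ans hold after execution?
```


flip("ihpiopy")
= flip("hpiopy") + "i"
= flip("piopy") + "h" + "i"
= flip("iopy") + "p" + "h" + "i"
= flip("opy") + "i" + "p" + "h" + "i"
= flip("py") + "o" + "i" + "p" + "h" + "i"
= flip("y") + "p" + "o" + "i" + "p" + "h" + "i"
= "y" + "p" + "o" + "i" + "p" + "h" + "i"
= "ypoiphi"


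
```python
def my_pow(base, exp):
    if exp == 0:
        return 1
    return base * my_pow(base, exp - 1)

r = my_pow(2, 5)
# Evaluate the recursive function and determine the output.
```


my_pow(2, 5)
= 2 * my_pow(2, 4)
= 2 * 2 * my_pow(2, 3)
= 2 * 2 * 2 * my_pow(2, 2)
= 2 * 2 * 2 * 2 * my_pow(2, 1)
= 2 * 2 * 2 * 2 * 2 * my_pow(2, 0)
= 2 * 2 * 2 * 2 * 2 * 1
= 32


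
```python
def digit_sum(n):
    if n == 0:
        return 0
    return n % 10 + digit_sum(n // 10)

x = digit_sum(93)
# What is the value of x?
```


digit_sum(93)
= 3 + digit_sum(9)
= 3 + 9 + digit_sum(0)
= 3 + 9 + 0
= 12


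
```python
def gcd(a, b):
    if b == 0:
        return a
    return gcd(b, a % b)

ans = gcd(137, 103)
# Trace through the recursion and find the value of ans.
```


gcd(137, 103)
= gcd(103, 137 % 103) = gcd(103, 34)
= gcd(34, 103 % 34) = gcd(34, 1)
= gcd(1, 34 % 1) = gcd(1, 0)
b == 0, return a = 1


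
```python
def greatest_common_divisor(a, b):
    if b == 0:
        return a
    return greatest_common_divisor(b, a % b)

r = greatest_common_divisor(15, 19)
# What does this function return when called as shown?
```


greatest_common_divisor(15, 19)
= greatest_common_divisor(19, 15 % 19) = greatest_common_divisor(19, 15)
= greatest_common_divisor(15, 19 % 15) = greatest_common_divisor(15, 4)
= greatest_common_divisor(4, 15 % 4) = greatest_common_divisor(4, 3)
= greatest_common_divisor(3, 4 % 3) = greatest_common_divisor(3, 1)
= greatest_common_divisor(1, 3 % 1) = greatest_common_divisor(1, 0)
b == 0, return a = 1


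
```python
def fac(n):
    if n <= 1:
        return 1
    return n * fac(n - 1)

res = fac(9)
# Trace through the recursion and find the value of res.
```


fac(9)
= 9 * fac(8)
= 9 * 8 * fac(7)
= 9 * 8 * 7 * fac(6)
= 9 * 8 * 7 * 6 * fac(5)
= 9 * 8 * 7 * 6 * 5 * fac(4)
= 9 * 8 * 7 * 6 * 5 * 4 * fac(3)
= 9 * 8 * 7 * 6 * 5 * 4 * 3 * fac(2)
= 9 * 8 * 7 * 6 * 5 * 4 * 3 * 2 * fac(1)
= 9 * 8 * 7 * 6 * 5 * 4 * 3 * 2 * 1
= 362880


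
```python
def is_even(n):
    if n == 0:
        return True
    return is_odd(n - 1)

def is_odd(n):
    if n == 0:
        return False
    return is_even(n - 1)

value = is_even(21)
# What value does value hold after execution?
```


is_even(21)
= is_odd(20)
= is_even(19)
= is_odd(18)
= is_even(17)
= is_odd(16)
= is_even(15)
= is_odd(14)
= is_even(13)
= is_odd(12)
= is_even(11)
= is_odd(10)
= is_even(9)
= is_odd(8)
= is_even(7)
= is_odd(6)
= is_even(5)
= is_odd(4)
= is_even(3)
= is_odd(2)
= is_even(1)
= is_odd(0)
n == 0: return False
= False


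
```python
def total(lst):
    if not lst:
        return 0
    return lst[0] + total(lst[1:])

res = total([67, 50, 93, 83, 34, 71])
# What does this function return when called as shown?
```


total([67, 50, 93, 83, 34, 71])
= 67 + total([50, 93, 83, 34, 71])
= 67 + 50 + total([93, 83, 34, 71])
= 67 + 50 + 93 + total([83, 34, 71])
= 67 + 50 + 93 + 83 + total([34, 71])
= 67 + 50 + 93 + 83 + 34 + total([71])
= 67 + 50 + 93 + 83 + 34 + 71 + total([])
= 67 + 50 + 93 + 83 + 34 + 71 + 0
= 398


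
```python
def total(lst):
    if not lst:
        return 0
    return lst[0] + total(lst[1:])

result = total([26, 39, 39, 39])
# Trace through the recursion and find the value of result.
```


total([26, 39, 39, 39])
= 26 + total([39, 39, 39])
= 26 + 39 + total([39, 39])
= 26 + 39 + 39 + total([39])
= 26 + 39 + 39 + 39 + total([])
= 26 + 39 + 39 + 39 + 0
= 143


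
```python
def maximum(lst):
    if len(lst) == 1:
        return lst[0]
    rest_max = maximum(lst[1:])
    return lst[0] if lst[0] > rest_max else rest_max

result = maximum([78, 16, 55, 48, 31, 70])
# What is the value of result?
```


maximum([78, 16, 55, 48, 31, 70])
= compare 78 with maximum([16, 55, 48, 31, 70])
= compare 16 with maximum([55, 48, 31, 70])
= compare 55 with maximum([48, 31, 70])
= compare 48 with maximum([31, 70])
= compare 31 with maximum([70])
Base: maximum([70]) = 70
compare 31 with 70: max = 70
compare 48 with 70: max = 70
compare 55 with 70: max = 70
compare 16 with 70: max = 70
compare 78 with 70: max = 78
= 78


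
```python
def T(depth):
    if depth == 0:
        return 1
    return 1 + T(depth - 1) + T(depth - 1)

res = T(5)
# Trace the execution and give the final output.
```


T(5)
= 1 + T(4) + T(4)
= 1 + 2 * T(4)
T(k) = 2^(k+1) - 1
T(0) = 1
T(1) = 3
T(2) = 7
T(3) = 15
T(4) = 31
T(5) = 2^6 - 1 = 63


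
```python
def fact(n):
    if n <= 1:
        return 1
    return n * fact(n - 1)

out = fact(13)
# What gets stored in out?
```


fact(13)
= 13 * fact(12)
= 13 * 12 * fact(11)
= 13 * 12 * 11 * fact(10)
= 13 * 12 * 11 * 10 * fact(9)
= 13 * 12 * 11 * 10 * 9 * fact(8)
= 13 * 12 * 11 * 10 * 9 * 8 * fact(7)
= 13 * 12 * 11 * 10 * 9 * 8 * 7 * fact(6)
= 13 * 12 * 11 * 10 * 9 * 8 * 7 * 6 * fact(5)
= 13 * 12 * 11 * 10 * 9 * 8 * 7 * 6 * 5 * fact(4)
= 13 * 12 * 11 * 10 * 9 * 8 * 7 * 6 * 5 * 4 * fact(3)
= 13 * 12 * 11 * 10 * 9 * 8 * 7 * 6 * 5 * 4 * 3 * fact(2)
= 13 * 12 * 11 * 10 * 9 * 8 * 7 * 6 * 5 * 4 * 3 * 2 * fact(1)
= 13 * 12 * 11 * 10 * 9 * 8 * 7 * 6 * 5 * 4 * 3 * 2 * 1
= 6227020800


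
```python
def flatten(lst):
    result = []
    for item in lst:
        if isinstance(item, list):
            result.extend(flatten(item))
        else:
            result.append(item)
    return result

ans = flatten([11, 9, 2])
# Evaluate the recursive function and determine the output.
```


flatten([11, 9, 2])
Processing each element:
  11 is not a list -> append 11
  9 is not a list -> append 9
  2 is not a list -> append 2
= [11, 9, 2]


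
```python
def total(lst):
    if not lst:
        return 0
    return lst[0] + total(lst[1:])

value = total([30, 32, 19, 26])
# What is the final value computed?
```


total([30, 32, 19, 26])
= 30 + total([32, 19, 26])
= 30 + 32 + total([19, 26])
= 30 + 32 + 19 + total([26])
= 30 + 32 + 19 + 26 + total([])
= 30 + 32 + 19 + 26 + 0
= 107


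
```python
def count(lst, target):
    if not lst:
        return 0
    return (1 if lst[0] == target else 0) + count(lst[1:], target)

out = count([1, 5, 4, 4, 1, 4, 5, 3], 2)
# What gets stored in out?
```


count([1, 5, 4, 4, 1, 4, 5, 3], 2)
lst[0]=1 != 2: 0 + count([5, 4, 4, 1, 4, 5, 3], 2)
lst[0]=5 != 2: 0 + count([4, 4, 1, 4, 5, 3], 2)
lst[0]=4 != 2: 0 + count([4, 1, 4, 5, 3], 2)
lst[0]=4 != 2: 0 + count([1, 4, 5, 3], 2)
lst[0]=1 != 2: 0 + count([4, 5, 3], 2)
lst[0]=4 != 2: 0 + count([5, 3], 2)
lst[0]=5 != 2: 0 + count([3], 2)
lst[0]=3 != 2: 0 + count([], 2)
= 0


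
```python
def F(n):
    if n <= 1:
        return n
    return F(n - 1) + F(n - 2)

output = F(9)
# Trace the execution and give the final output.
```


F(9)
= F(8) + F(7)
= (F(7) + F(6)) + F(7)
Computing bottom-up: F(0)=0, F(1)=1, F(2)=1, F(3)=2, F(4)=3, F(5)=5, F(6)=8, F(7)=13, F(8)=21, F(9)=34
= 34


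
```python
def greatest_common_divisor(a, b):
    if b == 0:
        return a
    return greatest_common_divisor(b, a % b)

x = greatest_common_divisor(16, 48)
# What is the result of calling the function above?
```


greatest_common_divisor(16, 48)
= greatest_common_divisor(48, 16 % 48) = greatest_common_divisor(48, 16)
= greatest_common_divisor(16, 48 % 16) = greatest_common_divisor(16, 0)
b == 0, return a = 16


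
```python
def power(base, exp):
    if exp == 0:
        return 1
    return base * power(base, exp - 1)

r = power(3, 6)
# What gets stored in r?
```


power(3, 6)
= 3 * power(3, 5)
= 3 * 3 * power(3, 4)
= 3 * 3 * 3 * power(3, 3)
= 3 * 3 * 3 * 3 * power(3, 2)
= 3 * 3 * 3 * 3 * 3 * power(3, 1)
= 3 * 3 * 3 * 3 * 3 * 3 * power(3, 0)
= 3 * 3 * 3 * 3 * 3 * 3 * 1
= 729


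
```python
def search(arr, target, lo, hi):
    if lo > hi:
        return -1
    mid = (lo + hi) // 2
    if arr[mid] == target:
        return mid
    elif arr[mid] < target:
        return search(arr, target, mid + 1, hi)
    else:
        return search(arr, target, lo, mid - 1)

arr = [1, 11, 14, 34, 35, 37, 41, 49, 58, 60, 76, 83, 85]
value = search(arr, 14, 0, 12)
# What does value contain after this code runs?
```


search(arr, 14, 0, 12)
lo=0, hi=12, mid=6, arr[mid]=41
41 > 14, search left half
lo=0, hi=5, mid=2, arr[mid]=14
arr[2] == 14, found at index 2
= 2


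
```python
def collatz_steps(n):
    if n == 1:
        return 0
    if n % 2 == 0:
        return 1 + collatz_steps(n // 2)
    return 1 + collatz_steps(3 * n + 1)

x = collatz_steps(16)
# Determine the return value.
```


collatz_steps(16)
16 is even -> collatz_steps(8)
8 is even -> collatz_steps(4)
4 is even -> collatz_steps(2)
2 is even -> collatz_steps(1)
Reached 1 after 4 steps
= 4


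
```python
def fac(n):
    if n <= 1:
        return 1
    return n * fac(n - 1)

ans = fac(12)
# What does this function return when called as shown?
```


fac(12)
= 12 * fac(11)
= 12 * 11 * fac(10)
= 12 * 11 * 10 * fac(9)
= 12 * 11 * 10 * 9 * fac(8)
= 12 * 11 * 10 * 9 * 8 * fac(7)
= 12 * 11 * 10 * 9 * 8 * 7 * fac(6)
= 12 * 11 * 10 * 9 * 8 * 7 * 6 * fac(5)
= 12 * 11 * 10 * 9 * 8 * 7 * 6 * 5 * fac(4)
= 12 * 11 * 10 * 9 * 8 * 7 * 6 * 5 * 4 * fac(3)
= 12 * 11 * 10 * 9 * 8 * 7 * 6 * 5 * 4 * 3 * fac(2)
= 12 * 11 * 10 * 9 * 8 * 7 * 6 * 5 * 4 * 3 * 2 * fac(1)
= 12 * 11 * 10 * 9 * 8 * 7 * 6 * 5 * 4 * 3 * 2 * 1
= 479001600


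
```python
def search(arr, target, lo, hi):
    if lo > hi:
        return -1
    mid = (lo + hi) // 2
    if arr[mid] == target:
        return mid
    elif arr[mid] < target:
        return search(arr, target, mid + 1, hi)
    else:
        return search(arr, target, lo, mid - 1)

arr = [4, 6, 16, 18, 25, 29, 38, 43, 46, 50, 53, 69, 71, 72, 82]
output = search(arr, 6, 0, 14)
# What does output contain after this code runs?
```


search(arr, 6, 0, 14)
lo=0, hi=14, mid=7, arr[mid]=43
43 > 6, search left half
lo=0, hi=6, mid=3, arr[mid]=18
18 > 6, search left half
lo=0, hi=2, mid=1, arr[mid]=6
arr[1] == 6, found at index 1
= 1


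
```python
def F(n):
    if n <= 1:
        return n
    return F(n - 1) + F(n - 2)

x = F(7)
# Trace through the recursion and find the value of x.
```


F(7)
= F(6) + F(5)
= (F(5) + F(4)) + F(5)
Computing bottom-up: F(0)=0, F(1)=1, F(2)=1, F(3)=2, F(4)=3, F(5)=5, F(6)=8, F(7)=13
= 13


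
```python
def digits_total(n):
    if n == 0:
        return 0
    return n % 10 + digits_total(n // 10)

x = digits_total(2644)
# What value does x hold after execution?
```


digits_total(2644)
= 4 + digits_total(264)
= 4 + 4 + digits_total(26)
= 4 + 4 + 6 + digits_total(2)
= 4 + 4 + 6 + 2 + digits_total(0)
= 4 + 4 + 6 + 2 + 0
= 16


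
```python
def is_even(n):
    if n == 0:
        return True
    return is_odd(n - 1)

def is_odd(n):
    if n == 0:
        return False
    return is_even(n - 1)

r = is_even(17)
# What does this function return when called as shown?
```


is_even(17)
= is_odd(16)
= is_even(15)
= is_odd(14)
= is_even(13)
= is_odd(12)
= is_even(11)
= is_odd(10)
= is_even(9)
= is_odd(8)
= is_even(7)
= is_odd(6)
= is_even(5)
= is_odd(4)
= is_even(3)
= is_odd(2)
= is_even(1)
= is_odd(0)
n == 0: return False
= False


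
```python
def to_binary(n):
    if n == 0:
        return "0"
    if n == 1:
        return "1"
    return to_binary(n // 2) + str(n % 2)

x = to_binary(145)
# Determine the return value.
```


to_binary(145)
= to_binary(72) + "1"
= to_binary(36) + "0" + "1"
= to_binary(18) + "0" + "0" + "1"
= to_binary(9) + "0" + "0" + "0" + "1"
= to_binary(4) + "1" + "0" + "0" + "0" + "1"
= to_binary(2) + "0" + "1" + "0" + "0" + "0" + "1"
= to_binary(1) + "0" + "0" + "1" + "0" + "0" + "0" + "1"
= "1" + "0" + "0" + "1" + "0" + "0" + "0" + "1"
= "10010001"


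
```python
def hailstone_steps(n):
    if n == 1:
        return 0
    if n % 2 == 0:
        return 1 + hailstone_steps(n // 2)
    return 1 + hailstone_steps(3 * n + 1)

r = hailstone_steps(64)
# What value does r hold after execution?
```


hailstone_steps(64)
64 is even -> hailstone_steps(32)
32 is even -> hailstone_steps(16)
16 is even -> hailstone_steps(8)
8 is even -> hailstone_steps(4)
4 is even -> hailstone_steps(2)
2 is even -> hailstone_steps(1)
Reached 1 after 6 steps
= 6


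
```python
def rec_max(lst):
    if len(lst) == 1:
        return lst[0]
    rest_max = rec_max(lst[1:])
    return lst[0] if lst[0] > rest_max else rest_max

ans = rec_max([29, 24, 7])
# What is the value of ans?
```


rec_max([29, 24, 7])
= compare 29 with rec_max([24, 7])
= compare 24 with rec_max([7])
Base: rec_max([7]) = 7
compare 24 with 7: max = 24
compare 29 with 24: max = 29
= 29


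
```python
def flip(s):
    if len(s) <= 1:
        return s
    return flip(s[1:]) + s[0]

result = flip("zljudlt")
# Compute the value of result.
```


flip("zljudlt")
= flip("ljudlt") + "z"
= flip("judlt") + "l" + "z"
= flip("udlt") + "j" + "l" + "z"
= flip("dlt") + "u" + "j" + "l" + "z"
= flip("lt") + "d" + "u" + "j" + "l" + "z"
= flip("t") + "l" + "d" + "u" + "j" + "l" + "z"
= "t" + "l" + "d" + "u" + "j" + "l" + "z"
= "tldujlz"


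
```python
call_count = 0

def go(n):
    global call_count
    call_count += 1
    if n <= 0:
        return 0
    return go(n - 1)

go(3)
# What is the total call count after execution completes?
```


go(3) calls go(2) calls ... calls go(0)
Total calls: 3 + 1 (for base case) = 4


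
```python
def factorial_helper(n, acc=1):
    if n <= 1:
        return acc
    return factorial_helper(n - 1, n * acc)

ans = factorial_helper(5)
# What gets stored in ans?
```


factorial_helper(5, 1)
= factorial_helper(4, 5 * 1) = factorial_helper(4, 5)
= factorial_helper(3, 4 * 5) = factorial_helper(3, 20)
= factorial_helper(2, 3 * 20) = factorial_helper(2, 60)
= factorial_helper(1, 2 * 60) = factorial_helper(1, 120)
n <= 1, return acc = 120


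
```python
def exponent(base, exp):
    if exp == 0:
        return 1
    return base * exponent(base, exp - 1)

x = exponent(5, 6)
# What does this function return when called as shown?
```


exponent(5, 6)
= 5 * exponent(5, 5)
= 5 * 5 * exponent(5, 4)
= 5 * 5 * 5 * exponent(5, 3)
= 5 * 5 * 5 * 5 * exponent(5, 2)
= 5 * 5 * 5 * 5 * 5 * exponent(5, 1)
= 5 * 5 * 5 * 5 * 5 * 5 * exponent(5, 0)
= 5 * 5 * 5 * 5 * 5 * 5 * 1
= 15625


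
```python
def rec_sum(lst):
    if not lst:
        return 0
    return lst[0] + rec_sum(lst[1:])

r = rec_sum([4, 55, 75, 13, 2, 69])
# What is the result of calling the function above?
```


rec_sum([4, 55, 75, 13, 2, 69])
= 4 + rec_sum([55, 75, 13, 2, 69])
= 4 + 55 + rec_sum([75, 13, 2, 69])
= 4 + 55 + 75 + rec_sum([13, 2, 69])
= 4 + 55 + 75 + 13 + rec_sum([2, 69])
= 4 + 55 + 75 + 13 + 2 + rec_sum([69])
= 4 + 55 + 75 + 13 + 2 + 69 + rec_sum([])
= 4 + 55 + 75 + 13 + 2 + 69 + 0
= 218


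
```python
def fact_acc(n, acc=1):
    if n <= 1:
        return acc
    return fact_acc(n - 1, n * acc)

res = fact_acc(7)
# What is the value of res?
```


fact_acc(7, 1)
= fact_acc(6, 7 * 1) = fact_acc(6, 7)
= fact_acc(5, 6 * 7) = fact_acc(5, 42)
= fact_acc(4, 5 * 42) = fact_acc(4, 210)
= fact_acc(3, 4 * 210) = fact_acc(3, 840)
= fact_acc(2, 3 * 840) = fact_acc(2, 2520)
= fact_acc(1, 2 * 2520) = fact_acc(1, 5040)
n <= 1, return acc = 5040


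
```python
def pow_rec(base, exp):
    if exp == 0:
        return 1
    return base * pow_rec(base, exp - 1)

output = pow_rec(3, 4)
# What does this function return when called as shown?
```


pow_rec(3, 4)
= 3 * pow_rec(3, 3)
= 3 * 3 * pow_rec(3, 2)
= 3 * 3 * 3 * pow_rec(3, 1)
= 3 * 3 * 3 * 3 * pow_rec(3, 0)
= 3 * 3 * 3 * 3 * 1
= 81


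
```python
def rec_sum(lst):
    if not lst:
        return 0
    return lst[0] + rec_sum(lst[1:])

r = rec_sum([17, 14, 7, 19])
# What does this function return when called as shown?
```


rec_sum([17, 14, 7, 19])
= 17 + rec_sum([14, 7, 19])
= 17 + 14 + rec_sum([7, 19])
= 17 + 14 + 7 + rec_sum([19])
= 17 + 14 + 7 + 19 + rec_sum([])
= 17 + 14 + 7 + 19 + 0
= 57


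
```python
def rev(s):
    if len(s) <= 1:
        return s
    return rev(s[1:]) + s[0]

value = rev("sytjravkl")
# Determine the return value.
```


rev("sytjravkl")
= rev("ytjravkl") + "s"
= rev("tjravkl") + "y" + "s"
= rev("jravkl") + "t" + "y" + "s"
= rev("ravkl") + "j" + "t" + "y" + "s"
= rev("avkl") + "r" + "j" + "t" + "y" + "s"
= rev("vkl") + "a" + "r" + "j" + "t" + "y" + "s"
= rev("kl") + "v" + "a" + "r" + "j" + "t" + "y" + "s"
= rev("l") + "k" + "v" + "a" + "r" + "j" + "t" + "y" + "s"
= "l" + "k" + "v" + "a" + "r" + "j" + "t" + "y" + "s"
= "lkvarjtys"


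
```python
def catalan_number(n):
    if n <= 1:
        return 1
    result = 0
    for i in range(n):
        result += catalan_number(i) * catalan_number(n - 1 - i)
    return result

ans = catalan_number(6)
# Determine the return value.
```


catalan_number(6)
= sum of catalan_number(i) * catalan_number(6-1-i) for i in 0..5
First compute sub-values bottom-up:
  catalan_number(0) = 1, catalan_number(1) = 1
  catalan_number(2) = 1*1 + 1*1 = 2
  catalan_number(3) = 1*2 + 1*1 + 2*1 = 5
  catalan_number(4) = 1*5 + 1*2 + 2*1 + 5*1 = 14
  catalan_number(5) = 1*14 + 1*5 + 2*2 + 5*1 + 14*1 = 42
Now catalan_number(6):
  catalan_number(0)*catalan_number(5) = 1*42 = 42
  catalan_number(1)*catalan_number(4) = 1*14 = 14
  catalan_number(2)*catalan_number(3) = 2*5 = 10
  catalan_number(3)*catalan_number(2) = 5*2 = 10
  catalan_number(4)*catalan_number(1) = 14*1 = 14
  catalan_number(5)*catalan_number(0) = 42*1 = 42
= 42 + 14 + 10 + 10 + 14 + 42
= 132


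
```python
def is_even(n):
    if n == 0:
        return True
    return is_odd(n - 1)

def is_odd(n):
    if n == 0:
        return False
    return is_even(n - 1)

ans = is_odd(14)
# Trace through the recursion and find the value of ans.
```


is_odd(14)
= is_even(13)
= is_odd(12)
= is_even(11)
= is_odd(10)
= is_even(9)
= is_odd(8)
= is_even(7)
= is_odd(6)
= is_even(5)
= is_odd(4)
= is_even(3)
= is_odd(2)
= is_even(1)
= is_odd(0)
n == 0: return False
= False


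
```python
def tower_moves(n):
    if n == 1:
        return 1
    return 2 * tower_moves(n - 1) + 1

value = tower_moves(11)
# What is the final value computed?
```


tower_moves(11)
= 2 * tower_moves(10) + 1
= 2 * (2 * tower_moves(9) + 1) + 1
= 2 * (2 * (2 * tower_moves(8) + 1) + 1) + 1
= 2 * (2 * (2 * (2 * tower_moves(7) + 1) + 1) + 1) + 1
= 2 * (2 * (2 * (2 * (2 * tower_moves(6) + 1) + 1) + 1) + 1) + 1
= 2 * (2 * (2 * (2 * (2 * (2 * tower_moves(5) + 1) + 1) + 1) + 1) + 1) + 1
= 2 * (2 * (2 * (2 * (2 * (2 * (2 * tower_moves(4) + 1) + 1) + 1) + 1) + 1) + 1) + 1
= 2 * (2 * (2 * (2 * (2 * (2 * (2 * (2 * tower_moves(3) + 1) + 1) + 1) + 1) + 1) + 1) + 1) + 1
= 2 * (2 * (2 * (2 * (2 * (2 * (2 * (2 * (2 * tower_moves(2) + 1) + 1) + 1) + 1) + 1) + 1) + 1) + 1) + 1
= 2 * (2 * (2 * (2 * (2 * (2 * (2 * (2 * (2 * (2 * tower_moves(1) + 1) + 1) + 1) + 1) + 1) + 1) + 1) + 1) + 1) + 1
Now compute bottom-up:
tower_moves(1) = 1
tower_moves(2) = 2 * 1 + 1 = 3
tower_moves(3) = 2 * 3 + 1 = 7
tower_moves(4) = 2 * 7 + 1 = 15
tower_moves(5) = 2 * 15 + 1 = 31
tower_moves(6) = 2 * 31 + 1 = 63
tower_moves(7) = 2 * 63 + 1 = 127
tower_moves(8) = 2 * 127 + 1 = 255
tower_moves(9) = 2 * 255 + 1 = 511
tower_moves(10) = 2 * 511 + 1 = 1023
tower_moves(11) = 2 * 1023 + 1 = 2047
= 2047


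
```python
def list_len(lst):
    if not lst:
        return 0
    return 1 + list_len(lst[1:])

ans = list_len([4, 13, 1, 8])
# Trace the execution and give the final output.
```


list_len([4, 13, 1, 8])
= 1 + list_len([13, 1, 8])
= 1 + 1 + list_len([1, 8])
= 1 + 1 + 1 + list_len([8])
= 1 + 1 + 1 + 1 + list_len([])
= 1 + 1 + 1 + 1 + 0
= 4


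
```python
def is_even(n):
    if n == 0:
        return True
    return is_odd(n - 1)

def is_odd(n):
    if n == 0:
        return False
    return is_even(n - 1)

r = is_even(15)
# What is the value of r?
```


is_even(15)
= is_odd(14)
= is_even(13)
= is_odd(12)
= is_even(11)
= is_odd(10)
= is_even(9)
= is_odd(8)
= is_even(7)
= is_odd(6)
= is_even(5)
= is_odd(4)
= is_even(3)
= is_odd(2)
= is_even(1)
= is_odd(0)
n == 0: return False
= False


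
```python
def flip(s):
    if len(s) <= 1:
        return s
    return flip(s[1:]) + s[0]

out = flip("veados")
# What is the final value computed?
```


flip("veados")
= flip("eados") + "v"
= flip("ados") + "e" + "v"
= flip("dos") + "a" + "e" + "v"
= flip("os") + "d" + "a" + "e" + "v"
= flip("s") + "o" + "d" + "a" + "e" + "v"
= "s" + "o" + "d" + "a" + "e" + "v"
= "sodaev"


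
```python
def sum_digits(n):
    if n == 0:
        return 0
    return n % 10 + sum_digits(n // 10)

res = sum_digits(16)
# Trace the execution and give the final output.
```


sum_digits(16)
= 6 + sum_digits(1)
= 6 + 1 + sum_digits(0)
= 6 + 1 + 0
= 7


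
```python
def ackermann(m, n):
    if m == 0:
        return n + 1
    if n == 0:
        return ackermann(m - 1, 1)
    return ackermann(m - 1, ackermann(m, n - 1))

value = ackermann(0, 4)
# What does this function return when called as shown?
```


ackermann(0, 4)
m == 0: return 4 + 1 = 5
= 5


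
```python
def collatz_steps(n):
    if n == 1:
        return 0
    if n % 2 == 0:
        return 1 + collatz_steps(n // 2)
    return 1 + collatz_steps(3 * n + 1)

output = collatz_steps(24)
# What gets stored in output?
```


collatz_steps(24)
24 is even -> collatz_steps(12)
12 is even -> collatz_steps(6)
6 is even -> collatz_steps(3)
3 is odd -> 3*3+1 = 10 -> collatz_steps(10)
10 is even -> collatz_steps(5)
5 is odd -> 3*5+1 = 16 -> collatz_steps(16)
16 is even -> collatz_steps(8)
8 is even -> collatz_steps(4)
4 is even -> collatz_steps(2)
2 is even -> collatz_steps(1)
Reached 1 after 10 steps
= 10


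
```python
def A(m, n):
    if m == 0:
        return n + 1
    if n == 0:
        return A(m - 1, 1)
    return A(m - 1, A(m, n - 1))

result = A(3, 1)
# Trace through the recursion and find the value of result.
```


A(3, 1)
= A(2, A(3, 0))
First compute A(3, 0) = 5
= A(2, 5)
= 13


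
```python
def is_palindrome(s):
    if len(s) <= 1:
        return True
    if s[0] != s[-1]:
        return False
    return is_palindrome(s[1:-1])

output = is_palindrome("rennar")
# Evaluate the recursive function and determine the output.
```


is_palindrome("rennar")
"rennar": s[0]='r' == s[-1]='r' -> is_palindrome("enna")
"enna": s[0]='e' != s[-1]='a' -> False
= False


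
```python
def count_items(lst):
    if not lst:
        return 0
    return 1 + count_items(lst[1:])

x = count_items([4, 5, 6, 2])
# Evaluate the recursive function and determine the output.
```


count_items([4, 5, 6, 2])
= 1 + count_items([5, 6, 2])
= 1 + 1 + count_items([6, 2])
= 1 + 1 + 1 + count_items([2])
= 1 + 1 + 1 + 1 + count_items([])
= 1 + 1 + 1 + 1 + 0
= 4


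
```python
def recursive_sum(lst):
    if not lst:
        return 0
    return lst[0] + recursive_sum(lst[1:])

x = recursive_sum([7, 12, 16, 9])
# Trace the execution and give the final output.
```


recursive_sum([7, 12, 16, 9])
= 7 + recursive_sum([12, 16, 9])
= 7 + 12 + recursive_sum([16, 9])
= 7 + 12 + 16 + recursive_sum([9])
= 7 + 12 + 16 + 9 + recursive_sum([])
= 7 + 12 + 16 + 9 + 0
= 44


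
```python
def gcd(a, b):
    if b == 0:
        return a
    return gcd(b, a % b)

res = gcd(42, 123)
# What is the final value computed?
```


gcd(42, 123)
= gcd(123, 42 % 123) = gcd(123, 42)
= gcd(42, 123 % 42) = gcd(42, 39)
= gcd(39, 42 % 39) = gcd(39, 3)
= gcd(3, 39 % 3) = gcd(3, 0)
b == 0, return a = 3


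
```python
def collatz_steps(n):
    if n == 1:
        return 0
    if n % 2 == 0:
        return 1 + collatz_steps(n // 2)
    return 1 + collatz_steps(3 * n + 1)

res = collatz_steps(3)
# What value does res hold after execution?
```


collatz_steps(3)
3 is odd -> 3*3+1 = 10 -> collatz_steps(10)
10 is even -> collatz_steps(5)
5 is odd -> 3*5+1 = 16 -> collatz_steps(16)
16 is even -> collatz_steps(8)
8 is even -> collatz_steps(4)
4 is even -> collatz_steps(2)
2 is even -> collatz_steps(1)
Reached 1 after 7 steps
= 7


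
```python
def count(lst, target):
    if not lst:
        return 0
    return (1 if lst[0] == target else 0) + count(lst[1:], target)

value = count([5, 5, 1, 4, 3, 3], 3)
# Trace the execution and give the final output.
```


count([5, 5, 1, 4, 3, 3], 3)
lst[0]=5 != 3: 0 + count([5, 1, 4, 3, 3], 3)
lst[0]=5 != 3: 0 + count([1, 4, 3, 3], 3)
lst[0]=1 != 3: 0 + count([4, 3, 3], 3)
lst[0]=4 != 3: 0 + count([3, 3], 3)
lst[0]=3 == 3: 1 + count([3], 3)
lst[0]=3 == 3: 1 + count([], 3)
= 2


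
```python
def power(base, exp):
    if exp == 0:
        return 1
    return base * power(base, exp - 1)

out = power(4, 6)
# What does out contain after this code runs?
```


power(4, 6)
= 4 * power(4, 5)
= 4 * 4 * power(4, 4)
= 4 * 4 * 4 * power(4, 3)
= 4 * 4 * 4 * 4 * power(4, 2)
= 4 * 4 * 4 * 4 * 4 * power(4, 1)
= 4 * 4 * 4 * 4 * 4 * 4 * power(4, 0)
= 4 * 4 * 4 * 4 * 4 * 4 * 1
= 4096


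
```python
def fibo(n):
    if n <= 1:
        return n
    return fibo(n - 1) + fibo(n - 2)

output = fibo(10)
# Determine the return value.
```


fibo(10)
= fibo(9) + fibo(8)
= (fibo(8) + fibo(7)) + fibo(8)
Computing bottom-up: fibo(0)=0, fibo(1)=1, fibo(2)=1, fibo(3)=2, fibo(4)=3, fibo(5)=5, fibo(6)=8, fibo(7)=13, fibo(8)=21, fibo(9)=34, fibo(10)=55
= 55


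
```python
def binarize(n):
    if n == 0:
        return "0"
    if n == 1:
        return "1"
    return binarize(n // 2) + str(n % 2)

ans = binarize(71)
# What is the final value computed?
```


binarize(71)
= binarize(35) + "1"
= binarize(17) + "1" + "1"
= binarize(8) + "1" + "1" + "1"
= binarize(4) + "0" + "1" + "1" + "1"
= binarize(2) + "0" + "0" + "1" + "1" + "1"
= binarize(1) + "0" + "0" + "0" + "1" + "1" + "1"
= "1" + "0" + "0" + "0" + "1" + "1" + "1"
= "1000111"


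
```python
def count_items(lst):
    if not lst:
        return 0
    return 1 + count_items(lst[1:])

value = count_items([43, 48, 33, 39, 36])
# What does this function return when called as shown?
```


count_items([43, 48, 33, 39, 36])
= 1 + count_items([48, 33, 39, 36])
= 1 + 1 + count_items([33, 39, 36])
= 1 + 1 + 1 + count_items([39, 36])
= 1 + 1 + 1 + 1 + count_items([36])
= 1 + 1 + 1 + 1 + 1 + count_items([])
= 1 + 1 + 1 + 1 + 1 + 0
= 5


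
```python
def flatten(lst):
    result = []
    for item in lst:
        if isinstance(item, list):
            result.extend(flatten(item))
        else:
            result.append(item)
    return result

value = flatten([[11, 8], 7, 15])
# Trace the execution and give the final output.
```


flatten([[11, 8], 7, 15])
Processing each element:
  [11, 8] is a list -> flatten recursively -> [11, 8]
  7 is not a list -> append 7
  15 is not a list -> append 15
= [11, 8, 7, 15]


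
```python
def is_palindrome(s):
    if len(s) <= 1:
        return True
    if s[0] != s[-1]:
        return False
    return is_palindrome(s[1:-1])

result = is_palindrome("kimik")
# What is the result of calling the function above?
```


is_palindrome("kimik")
"kimik": s[0]='k' == s[-1]='k' -> is_palindrome("imi")
"imi": s[0]='i' == s[-1]='i' -> is_palindrome("m")
"m": len <= 1 -> True
= True


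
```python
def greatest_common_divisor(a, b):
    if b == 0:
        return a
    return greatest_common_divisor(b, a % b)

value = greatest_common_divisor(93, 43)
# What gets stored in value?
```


greatest_common_divisor(93, 43)
= greatest_common_divisor(43, 93 % 43) = greatest_common_divisor(43, 7)
= greatest_common_divisor(7, 43 % 7) = greatest_common_divisor(7, 1)
= greatest_common_divisor(1, 7 % 1) = greatest_common_divisor(1, 0)
b == 0, return a = 1


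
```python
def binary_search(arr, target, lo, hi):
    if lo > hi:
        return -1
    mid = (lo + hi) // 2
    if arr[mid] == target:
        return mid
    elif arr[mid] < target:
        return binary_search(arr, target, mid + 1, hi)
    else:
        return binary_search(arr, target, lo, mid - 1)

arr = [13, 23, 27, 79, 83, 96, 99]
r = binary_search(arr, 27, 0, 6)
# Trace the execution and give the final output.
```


binary_search(arr, 27, 0, 6)
lo=0, hi=6, mid=3, arr[mid]=79
79 > 27, search left half
lo=0, hi=2, mid=1, arr[mid]=23
23 < 27, search right half
lo=2, hi=2, mid=2, arr[mid]=27
arr[2] == 27, found at index 2
= 2


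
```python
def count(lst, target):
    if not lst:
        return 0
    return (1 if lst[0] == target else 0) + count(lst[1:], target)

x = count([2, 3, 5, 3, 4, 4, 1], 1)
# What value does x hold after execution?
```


count([2, 3, 5, 3, 4, 4, 1], 1)
lst[0]=2 != 1: 0 + count([3, 5, 3, 4, 4, 1], 1)
lst[0]=3 != 1: 0 + count([5, 3, 4, 4, 1], 1)
lst[0]=5 != 1: 0 + count([3, 4, 4, 1], 1)
lst[0]=3 != 1: 0 + count([4, 4, 1], 1)
lst[0]=4 != 1: 0 + count([4, 1], 1)
lst[0]=4 != 1: 0 + count([1], 1)
lst[0]=1 == 1: 1 + count([], 1)
= 1


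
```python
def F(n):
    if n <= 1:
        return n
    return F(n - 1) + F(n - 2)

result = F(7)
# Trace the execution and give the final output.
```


F(7)
= F(6) + F(5)
= (F(5) + F(4)) + F(5)
Computing bottom-up: F(0)=0, F(1)=1, F(2)=1, F(3)=2, F(4)=3, F(5)=5, F(6)=8, F(7)=13
= 13


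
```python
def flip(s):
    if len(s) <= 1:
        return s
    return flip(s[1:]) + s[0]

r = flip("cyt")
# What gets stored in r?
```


flip("cyt")
= flip("yt") + "c"
= flip("t") + "y" + "c"
= "t" + "y" + "c"
= "tyc"
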